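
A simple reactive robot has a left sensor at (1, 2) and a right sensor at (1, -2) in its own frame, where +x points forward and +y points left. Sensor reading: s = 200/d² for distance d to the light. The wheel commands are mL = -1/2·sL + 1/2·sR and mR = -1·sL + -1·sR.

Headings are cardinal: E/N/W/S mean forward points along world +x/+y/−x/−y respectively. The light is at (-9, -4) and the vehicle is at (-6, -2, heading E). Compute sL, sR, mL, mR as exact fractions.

left sensor world pos  = (-5, 0); dL² = 32
right sensor world pos = (-5, -4); dR² = 16
sL = 200/32 = 25/4
sR = 200/16 = 25/2
mL = -1/2·sL + 1/2·sR = 25/8
mR = -1·sL + -1·sR = -75/4

25/4 25/2 25/8 -75/4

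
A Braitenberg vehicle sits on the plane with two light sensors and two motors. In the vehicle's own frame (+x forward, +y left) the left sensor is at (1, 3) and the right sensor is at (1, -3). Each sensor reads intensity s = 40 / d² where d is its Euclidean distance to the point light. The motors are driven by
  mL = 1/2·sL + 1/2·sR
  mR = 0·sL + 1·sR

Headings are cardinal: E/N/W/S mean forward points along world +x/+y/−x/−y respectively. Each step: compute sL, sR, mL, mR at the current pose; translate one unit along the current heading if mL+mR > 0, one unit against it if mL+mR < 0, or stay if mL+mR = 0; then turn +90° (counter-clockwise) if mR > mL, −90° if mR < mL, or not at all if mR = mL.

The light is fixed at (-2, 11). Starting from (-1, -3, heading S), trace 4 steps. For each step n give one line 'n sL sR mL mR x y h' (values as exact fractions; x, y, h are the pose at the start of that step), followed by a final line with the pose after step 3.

0 40/241 40/229 9400/55189 40/229 -1 -3 S
1 10/37 5/41 595/3034 5/41 -1 -4 E
2 40/281 40/257 10760/72217 40/257 0 -4 S
3 20/89 4/37 548/3293 4/37 0 -5 E
final 1 -5 S

n=0: pose=(-1,-3,S); sL=40/241, sR=40/229; mL=9400/55189, mR=40/229; mL+mR=19040/55189 → advance +1; mR−mL=240/55189 → turn +1·90°
n=1: pose=(-1,-4,E); sL=10/37, sR=5/41; mL=595/3034, mR=5/41; mL+mR=965/3034 → advance +1; mR−mL=-225/3034 → turn -1·90°
n=2: pose=(0,-4,S); sL=40/281, sR=40/257; mL=10760/72217, mR=40/257; mL+mR=22000/72217 → advance +1; mR−mL=480/72217 → turn +1·90°
n=3: pose=(0,-5,E); sL=20/89, sR=4/37; mL=548/3293, mR=4/37; mL+mR=904/3293 → advance +1; mR−mL=-192/3293 → turn -1·90°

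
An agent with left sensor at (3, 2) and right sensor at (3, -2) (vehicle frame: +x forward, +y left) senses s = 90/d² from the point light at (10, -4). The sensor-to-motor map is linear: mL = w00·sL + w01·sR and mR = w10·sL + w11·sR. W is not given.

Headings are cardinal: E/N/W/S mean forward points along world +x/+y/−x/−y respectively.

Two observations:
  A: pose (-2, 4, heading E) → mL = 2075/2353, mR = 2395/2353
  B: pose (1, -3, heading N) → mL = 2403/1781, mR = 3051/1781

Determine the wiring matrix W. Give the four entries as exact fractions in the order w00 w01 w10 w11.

1 1/2 1/2 1

obs A: pose=(-2,4,E) → sL=90/181, sR=10/13, mL=2075/2353, mR=2395/2353
obs B: pose=(1,-3,N) → sL=90/137, sR=18/13, mL=2403/1781, mR=3051/1781
sensor matrix S = [[90/181, 10/13], [90/137, 18/13]]; det S = 59040/322361
solve [mL_A; mL_B] = S·[w00; w01] and [mR_A; mR_B] = S·[w10; w11]:
  w00 = 1, w01 = 1/2, w10 = 1/2, w11 = 1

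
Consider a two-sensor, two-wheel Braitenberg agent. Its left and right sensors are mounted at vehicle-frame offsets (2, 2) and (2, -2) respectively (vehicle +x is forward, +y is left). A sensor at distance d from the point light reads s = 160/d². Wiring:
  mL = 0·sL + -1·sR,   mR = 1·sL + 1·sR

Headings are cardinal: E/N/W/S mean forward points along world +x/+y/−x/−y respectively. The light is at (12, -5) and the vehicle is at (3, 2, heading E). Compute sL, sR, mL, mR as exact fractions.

16/13 80/37 -80/37 1632/481

left sensor world pos  = (5, 4); dL² = 130
right sensor world pos = (5, 0); dR² = 74
sL = 160/130 = 16/13
sR = 160/74 = 80/37
mL = 0·sL + -1·sR = -80/37
mR = 1·sL + 1·sR = 1632/481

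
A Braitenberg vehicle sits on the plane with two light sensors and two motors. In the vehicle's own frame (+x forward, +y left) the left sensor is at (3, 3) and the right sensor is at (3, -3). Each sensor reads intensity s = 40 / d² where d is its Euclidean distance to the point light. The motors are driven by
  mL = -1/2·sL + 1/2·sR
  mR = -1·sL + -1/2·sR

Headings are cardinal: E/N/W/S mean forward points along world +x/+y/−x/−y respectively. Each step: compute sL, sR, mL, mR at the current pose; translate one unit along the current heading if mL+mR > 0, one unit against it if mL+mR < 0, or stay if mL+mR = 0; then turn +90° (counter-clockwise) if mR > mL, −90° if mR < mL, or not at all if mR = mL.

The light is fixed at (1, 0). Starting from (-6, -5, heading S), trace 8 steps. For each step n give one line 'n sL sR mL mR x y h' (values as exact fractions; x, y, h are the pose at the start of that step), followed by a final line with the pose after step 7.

0 1/2 10/41 -21/164 -51/82 -6 -5 S
1 40/149 40/101 960/15049 -7020/15049 -6 -4 W
2 20/41 4 72/41 -102/41 -5 -4 N
3 40/13 40/73 -1200/949 -3180/949 -5 -5 E
4 1/2 10/41 -21/164 -51/82 -6 -5 S
5 40/149 40/101 960/15049 -7020/15049 -6 -4 W
6 20/41 4 72/41 -102/41 -5 -4 N
7 40/13 40/73 -1200/949 -3180/949 -5 -5 E
final -6 -5 S

n=0: pose=(-6,-5,S); sL=1/2, sR=10/41; mL=-21/164, mR=-51/82; mL+mR=-3/4 → advance -1; mR−mL=-81/164 → turn -1·90°
n=1: pose=(-6,-4,W); sL=40/149, sR=40/101; mL=960/15049, mR=-7020/15049; mL+mR=-60/149 → advance -1; mR−mL=-7980/15049 → turn -1·90°
n=2: pose=(-5,-4,N); sL=20/41, sR=4; mL=72/41, mR=-102/41; mL+mR=-30/41 → advance -1; mR−mL=-174/41 → turn -1·90°
n=3: pose=(-5,-5,E); sL=40/13, sR=40/73; mL=-1200/949, mR=-3180/949; mL+mR=-60/13 → advance -1; mR−mL=-1980/949 → turn -1·90°
n=4: pose=(-6,-5,S); sL=1/2, sR=10/41; mL=-21/164, mR=-51/82; mL+mR=-3/4 → advance -1; mR−mL=-81/164 → turn -1·90°
n=5: pose=(-6,-4,W); sL=40/149, sR=40/101; mL=960/15049, mR=-7020/15049; mL+mR=-60/149 → advance -1; mR−mL=-7980/15049 → turn -1·90°
n=6: pose=(-5,-4,N); sL=20/41, sR=4; mL=72/41, mR=-102/41; mL+mR=-30/41 → advance -1; mR−mL=-174/41 → turn -1·90°
n=7: pose=(-5,-5,E); sL=40/13, sR=40/73; mL=-1200/949, mR=-3180/949; mL+mR=-60/13 → advance -1; mR−mL=-1980/949 → turn -1·90°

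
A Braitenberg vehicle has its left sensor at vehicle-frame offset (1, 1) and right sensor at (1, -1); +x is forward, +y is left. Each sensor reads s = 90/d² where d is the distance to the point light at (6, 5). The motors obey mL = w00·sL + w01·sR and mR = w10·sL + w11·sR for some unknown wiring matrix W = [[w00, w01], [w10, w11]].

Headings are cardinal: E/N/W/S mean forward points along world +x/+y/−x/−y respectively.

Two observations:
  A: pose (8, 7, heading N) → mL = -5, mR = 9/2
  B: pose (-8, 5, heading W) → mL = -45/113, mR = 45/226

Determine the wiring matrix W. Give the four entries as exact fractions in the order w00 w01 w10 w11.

0 -1 1/2 0

obs A: pose=(8,7,N) → sL=9, sR=5, mL=-5, mR=9/2
obs B: pose=(-8,5,W) → sL=45/113, sR=45/113, mL=-45/113, mR=45/226
sensor matrix S = [[9, 5], [45/113, 45/113]]; det S = 180/113
solve [mL_A; mL_B] = S·[w00; w01] and [mR_A; mR_B] = S·[w10; w11]:
  w00 = 0, w01 = -1, w10 = 1/2, w11 = 0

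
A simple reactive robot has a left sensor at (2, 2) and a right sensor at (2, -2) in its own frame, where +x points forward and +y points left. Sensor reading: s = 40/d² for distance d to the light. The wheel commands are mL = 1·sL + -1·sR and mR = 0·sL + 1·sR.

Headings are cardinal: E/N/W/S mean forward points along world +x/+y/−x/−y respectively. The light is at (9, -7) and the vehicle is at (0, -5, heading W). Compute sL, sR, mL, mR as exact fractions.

left sensor world pos  = (-2, -7); dL² = 121
right sensor world pos = (-2, -3); dR² = 137
sL = 40/121 = 40/121
sR = 40/137 = 40/137
mL = 1·sL + -1·sR = 640/16577
mR = 0·sL + 1·sR = 40/137

40/121 40/137 640/16577 40/137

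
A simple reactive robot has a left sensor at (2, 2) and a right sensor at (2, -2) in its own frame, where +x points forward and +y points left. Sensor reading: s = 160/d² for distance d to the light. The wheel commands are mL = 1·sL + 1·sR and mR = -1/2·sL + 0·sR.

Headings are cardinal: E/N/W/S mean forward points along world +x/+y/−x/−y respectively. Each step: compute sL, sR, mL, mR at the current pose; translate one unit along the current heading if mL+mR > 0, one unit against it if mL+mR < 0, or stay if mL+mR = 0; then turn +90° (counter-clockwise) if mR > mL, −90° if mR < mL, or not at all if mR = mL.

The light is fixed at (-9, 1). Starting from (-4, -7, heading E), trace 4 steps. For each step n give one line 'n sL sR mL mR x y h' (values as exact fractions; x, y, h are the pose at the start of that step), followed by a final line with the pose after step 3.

n=0: pose=(-4,-7,E); sL=32/17, sR=160/149; mL=7488/2533, mR=-16/17; mL+mR=5104/2533 → advance +1; mR−mL=-9872/2533 → turn -1·90°
n=1: pose=(-3,-7,S); sL=40/41, sR=40/29; mL=2800/1189, mR=-20/41; mL+mR=2220/1189 → advance +1; mR−mL=-3380/1189 → turn -1·90°
n=2: pose=(-3,-8,W); sL=160/137, sR=32/13; mL=6464/1781, mR=-80/137; mL+mR=5424/1781 → advance +1; mR−mL=-7504/1781 → turn -1·90°
n=3: pose=(-4,-8,N); sL=80/29, sR=80/49; mL=6240/1421, mR=-40/29; mL+mR=4280/1421 → advance +1; mR−mL=-8200/1421 → turn -1·90°

0 32/17 160/149 7488/2533 -16/17 -4 -7 E
1 40/41 40/29 2800/1189 -20/41 -3 -7 S
2 160/137 32/13 6464/1781 -80/137 -3 -8 W
3 80/29 80/49 6240/1421 -40/29 -4 -8 N
final -4 -7 E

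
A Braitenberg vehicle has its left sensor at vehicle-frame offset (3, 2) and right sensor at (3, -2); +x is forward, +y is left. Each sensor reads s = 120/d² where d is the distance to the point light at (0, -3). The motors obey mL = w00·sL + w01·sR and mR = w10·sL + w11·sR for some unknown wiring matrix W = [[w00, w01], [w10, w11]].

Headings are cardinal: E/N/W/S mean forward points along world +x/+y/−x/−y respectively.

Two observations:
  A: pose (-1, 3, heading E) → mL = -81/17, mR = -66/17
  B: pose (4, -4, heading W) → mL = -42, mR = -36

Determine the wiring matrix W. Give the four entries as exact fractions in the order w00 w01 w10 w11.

-1 -1/2 -1/2 -1/2

obs A: pose=(-1,3,E) → sL=30/17, sR=6, mL=-81/17, mR=-66/17
obs B: pose=(4,-4,W) → sL=12, sR=60, mL=-42, mR=-36
sensor matrix S = [[30/17, 6], [12, 60]]; det S = 576/17
solve [mL_A; mL_B] = S·[w00; w01] and [mR_A; mR_B] = S·[w10; w11]:
  w00 = -1, w01 = -1/2, w10 = -1/2, w11 = -1/2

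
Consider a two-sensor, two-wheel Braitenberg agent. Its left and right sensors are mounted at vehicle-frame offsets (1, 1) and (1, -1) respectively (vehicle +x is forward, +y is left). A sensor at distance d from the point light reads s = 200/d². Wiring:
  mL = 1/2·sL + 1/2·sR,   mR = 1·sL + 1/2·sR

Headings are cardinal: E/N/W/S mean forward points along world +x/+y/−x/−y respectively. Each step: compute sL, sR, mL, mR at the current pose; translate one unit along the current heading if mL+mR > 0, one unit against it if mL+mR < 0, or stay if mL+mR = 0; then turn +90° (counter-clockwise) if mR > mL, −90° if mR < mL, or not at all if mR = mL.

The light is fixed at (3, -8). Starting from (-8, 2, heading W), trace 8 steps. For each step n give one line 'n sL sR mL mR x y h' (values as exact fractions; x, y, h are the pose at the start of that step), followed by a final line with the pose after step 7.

n=0: pose=(-8,2,W); sL=8/9, sR=40/53; mL=392/477, mR=604/477; mL+mR=332/159 → advance +1; mR−mL=4/9 → turn +1·90°
n=1: pose=(-9,2,S); sL=100/101, sR=4/5; mL=452/505, mR=702/505; mL+mR=1154/505 → advance +1; mR−mL=50/101 → turn +1·90°
n=2: pose=(-9,1,E); sL=200/221, sR=40/37; mL=8120/8177, mR=11820/8177; mL+mR=19940/8177 → advance +1; mR−mL=100/221 → turn +1·90°
n=3: pose=(-8,1,N); sL=50/61, sR=1; mL=111/122, mR=161/122; mL+mR=136/61 → advance +1; mR−mL=25/61 → turn +1·90°
n=4: pose=(-8,2,W); sL=8/9, sR=40/53; mL=392/477, mR=604/477; mL+mR=332/159 → advance +1; mR−mL=4/9 → turn +1·90°
n=5: pose=(-9,2,S); sL=100/101, sR=4/5; mL=452/505, mR=702/505; mL+mR=1154/505 → advance +1; mR−mL=50/101 → turn +1·90°
n=6: pose=(-9,1,E); sL=200/221, sR=40/37; mL=8120/8177, mR=11820/8177; mL+mR=19940/8177 → advance +1; mR−mL=100/221 → turn +1·90°
n=7: pose=(-8,1,N); sL=50/61, sR=1; mL=111/122, mR=161/122; mL+mR=136/61 → advance +1; mR−mL=25/61 → turn +1·90°

0 8/9 40/53 392/477 604/477 -8 2 W
1 100/101 4/5 452/505 702/505 -9 2 S
2 200/221 40/37 8120/8177 11820/8177 -9 1 E
3 50/61 1 111/122 161/122 -8 1 N
4 8/9 40/53 392/477 604/477 -8 2 W
5 100/101 4/5 452/505 702/505 -9 2 S
6 200/221 40/37 8120/8177 11820/8177 -9 1 E
7 50/61 1 111/122 161/122 -8 1 N
final -8 2 W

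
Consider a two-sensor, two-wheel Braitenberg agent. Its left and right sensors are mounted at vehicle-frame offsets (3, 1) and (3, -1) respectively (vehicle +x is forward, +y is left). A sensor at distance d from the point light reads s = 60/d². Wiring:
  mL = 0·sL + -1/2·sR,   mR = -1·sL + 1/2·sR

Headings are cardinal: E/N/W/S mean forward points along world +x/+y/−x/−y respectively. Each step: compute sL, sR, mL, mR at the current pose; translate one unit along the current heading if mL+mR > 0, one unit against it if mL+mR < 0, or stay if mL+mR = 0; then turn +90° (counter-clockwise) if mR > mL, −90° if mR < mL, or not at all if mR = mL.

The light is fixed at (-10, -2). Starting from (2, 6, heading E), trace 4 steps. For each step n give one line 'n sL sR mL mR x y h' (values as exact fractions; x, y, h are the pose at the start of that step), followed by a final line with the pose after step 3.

n=0: pose=(2,6,E); sL=10/51, sR=30/137; mL=-15/137, mR=-605/6987; mL+mR=-10/51 → advance -1; mR−mL=160/6987 → turn +1·90°
n=1: pose=(1,6,N); sL=60/221, sR=12/53; mL=-6/53, mR=-1854/11713; mL+mR=-60/221 → advance -1; mR−mL=-528/11713 → turn -1·90°
n=2: pose=(1,5,E); sL=3/13, sR=15/58; mL=-15/116, mR=-153/1508; mL+mR=-3/13 → advance -1; mR−mL=21/754 → turn +1·90°
n=3: pose=(0,5,N); sL=60/181, sR=60/221; mL=-30/221, mR=-7830/40001; mL+mR=-60/181 → advance -1; mR−mL=-2400/40001 → turn -1·90°

0 10/51 30/137 -15/137 -605/6987 2 6 E
1 60/221 12/53 -6/53 -1854/11713 1 6 N
2 3/13 15/58 -15/116 -153/1508 1 5 E
3 60/181 60/221 -30/221 -7830/40001 0 5 N
final 0 4 E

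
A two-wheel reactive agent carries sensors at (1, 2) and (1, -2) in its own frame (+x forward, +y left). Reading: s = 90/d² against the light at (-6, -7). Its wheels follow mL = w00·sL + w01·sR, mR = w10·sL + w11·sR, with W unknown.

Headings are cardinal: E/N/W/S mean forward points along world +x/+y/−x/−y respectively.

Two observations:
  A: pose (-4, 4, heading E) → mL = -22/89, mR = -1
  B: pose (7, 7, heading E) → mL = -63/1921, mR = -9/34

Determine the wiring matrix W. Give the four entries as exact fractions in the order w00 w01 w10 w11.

obs A: pose=(-4,4,E) → sL=45/89, sR=1, mL=-22/89, mR=-1
obs B: pose=(7,7,E) → sL=45/226, sR=9/34, mL=-63/1921, mR=-9/34
sensor matrix S = [[45/89, 1], [45/226, 9/34]]; det S = -11160/170969
solve [mL_A; mL_B] = S·[w00; w01] and [mR_A; mR_B] = S·[w10; w11]:
  w00 = 1/2, w01 = -1/2, w10 = 0, w11 = -1

1/2 -1/2 0 -1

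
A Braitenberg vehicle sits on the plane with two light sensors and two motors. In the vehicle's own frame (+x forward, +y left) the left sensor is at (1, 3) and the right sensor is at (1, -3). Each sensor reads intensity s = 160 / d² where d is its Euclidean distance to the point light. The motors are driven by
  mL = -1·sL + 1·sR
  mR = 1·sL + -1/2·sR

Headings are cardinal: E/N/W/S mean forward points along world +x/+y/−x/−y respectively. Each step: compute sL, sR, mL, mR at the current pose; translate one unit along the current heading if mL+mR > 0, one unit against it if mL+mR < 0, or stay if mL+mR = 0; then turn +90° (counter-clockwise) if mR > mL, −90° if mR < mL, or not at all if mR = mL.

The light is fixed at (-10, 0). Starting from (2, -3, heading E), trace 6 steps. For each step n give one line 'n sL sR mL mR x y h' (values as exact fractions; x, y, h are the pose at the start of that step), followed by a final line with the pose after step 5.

0 160/169 32/41 -1152/6929 3856/6929 2 -3 E
1 20/13 8/13 -12/13 16/13 3 -3 N
2 160/169 32/29 768/4901 1936/4901 3 -2 W
3 80/117 16/9 128/117 -8/39 2 -2 S
4 160/157 160/121 5760/18997 6800/18997 2 -3 W
5 40/53 2 66/53 -13/53 1 -3 S
final 1 -4 W

n=0: pose=(2,-3,E); sL=160/169, sR=32/41; mL=-1152/6929, mR=3856/6929; mL+mR=16/41 → advance +1; mR−mL=5008/6929 → turn +1·90°
n=1: pose=(3,-3,N); sL=20/13, sR=8/13; mL=-12/13, mR=16/13; mL+mR=4/13 → advance +1; mR−mL=28/13 → turn +1·90°
n=2: pose=(3,-2,W); sL=160/169, sR=32/29; mL=768/4901, mR=1936/4901; mL+mR=16/29 → advance +1; mR−mL=1168/4901 → turn +1·90°
n=3: pose=(2,-2,S); sL=80/117, sR=16/9; mL=128/117, mR=-8/39; mL+mR=8/9 → advance +1; mR−mL=-152/117 → turn -1·90°
n=4: pose=(2,-3,W); sL=160/157, sR=160/121; mL=5760/18997, mR=6800/18997; mL+mR=80/121 → advance +1; mR−mL=1040/18997 → turn +1·90°
n=5: pose=(1,-3,S); sL=40/53, sR=2; mL=66/53, mR=-13/53; mL+mR=1 → advance +1; mR−mL=-79/53 → turn -1·90°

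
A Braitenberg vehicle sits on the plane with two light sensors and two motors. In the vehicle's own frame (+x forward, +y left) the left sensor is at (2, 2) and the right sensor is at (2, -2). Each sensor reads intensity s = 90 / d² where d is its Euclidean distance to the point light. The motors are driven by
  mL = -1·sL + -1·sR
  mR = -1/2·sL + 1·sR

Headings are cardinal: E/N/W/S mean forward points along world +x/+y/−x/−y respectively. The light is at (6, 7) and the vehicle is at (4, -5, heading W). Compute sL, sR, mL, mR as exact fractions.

45/106 45/58 -1845/1537 3465/6148

left sensor world pos  = (2, -7); dL² = 212
right sensor world pos = (2, -3); dR² = 116
sL = 90/212 = 45/106
sR = 90/116 = 45/58
mL = -1·sL + -1·sR = -1845/1537
mR = -1/2·sL + 1·sR = 3465/6148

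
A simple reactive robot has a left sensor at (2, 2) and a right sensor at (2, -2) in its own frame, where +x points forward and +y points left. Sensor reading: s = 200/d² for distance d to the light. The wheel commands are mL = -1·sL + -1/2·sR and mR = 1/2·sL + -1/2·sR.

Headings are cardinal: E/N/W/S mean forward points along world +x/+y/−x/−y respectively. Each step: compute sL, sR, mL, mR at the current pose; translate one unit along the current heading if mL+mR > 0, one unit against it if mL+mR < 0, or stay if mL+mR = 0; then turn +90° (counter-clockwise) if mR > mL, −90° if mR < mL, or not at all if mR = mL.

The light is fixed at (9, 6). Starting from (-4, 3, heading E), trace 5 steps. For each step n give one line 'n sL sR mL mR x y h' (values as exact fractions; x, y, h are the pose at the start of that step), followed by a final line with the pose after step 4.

n=0: pose=(-4,3,E); sL=100/61, sR=100/73; mL=-10350/4453, mR=600/4453; mL+mR=-9750/4453 → advance -1; mR−mL=150/61 → turn +1·90°
n=1: pose=(-5,3,N); sL=200/257, sR=40/29; mL=-10940/7453, mR=-2240/7453; mL+mR=-13180/7453 → advance -1; mR−mL=300/257 → turn +1·90°
n=2: pose=(-5,2,W); sL=50/73, sR=10/13; mL=-1015/949, mR=-40/949; mL+mR=-1055/949 → advance -1; mR−mL=75/73 → turn +1·90°
n=3: pose=(-4,2,S); sL=200/157, sR=200/261; mL=-67900/40977, mR=10400/40977; mL+mR=-57500/40977 → advance -1; mR−mL=300/157 → turn +1·90°
n=4: pose=(-4,3,E); sL=100/61, sR=100/73; mL=-10350/4453, mR=600/4453; mL+mR=-9750/4453 → advance -1; mR−mL=150/61 → turn +1·90°

0 100/61 100/73 -10350/4453 600/4453 -4 3 E
1 200/257 40/29 -10940/7453 -2240/7453 -5 3 N
2 50/73 10/13 -1015/949 -40/949 -5 2 W
3 200/157 200/261 -67900/40977 10400/40977 -4 2 S
4 100/61 100/73 -10350/4453 600/4453 -4 3 E
final -5 3 N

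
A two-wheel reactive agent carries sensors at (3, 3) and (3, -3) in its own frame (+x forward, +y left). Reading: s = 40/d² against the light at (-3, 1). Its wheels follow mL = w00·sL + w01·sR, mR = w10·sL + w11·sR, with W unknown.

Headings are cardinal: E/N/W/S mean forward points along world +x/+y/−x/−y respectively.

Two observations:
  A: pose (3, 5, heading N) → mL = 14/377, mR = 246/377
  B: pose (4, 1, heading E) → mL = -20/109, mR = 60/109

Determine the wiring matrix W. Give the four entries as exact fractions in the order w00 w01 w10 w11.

1/2 -1 1/2 1

obs A: pose=(3,5,N) → sL=20/29, sR=4/13, mL=14/377, mR=246/377
obs B: pose=(4,1,E) → sL=40/109, sR=40/109, mL=-20/109, mR=60/109
sensor matrix S = [[20/29, 4/13], [40/109, 40/109]]; det S = 5760/41093
solve [mL_A; mL_B] = S·[w00; w01] and [mR_A; mR_B] = S·[w10; w11]:
  w00 = 1/2, w01 = -1, w10 = 1/2, w11 = 1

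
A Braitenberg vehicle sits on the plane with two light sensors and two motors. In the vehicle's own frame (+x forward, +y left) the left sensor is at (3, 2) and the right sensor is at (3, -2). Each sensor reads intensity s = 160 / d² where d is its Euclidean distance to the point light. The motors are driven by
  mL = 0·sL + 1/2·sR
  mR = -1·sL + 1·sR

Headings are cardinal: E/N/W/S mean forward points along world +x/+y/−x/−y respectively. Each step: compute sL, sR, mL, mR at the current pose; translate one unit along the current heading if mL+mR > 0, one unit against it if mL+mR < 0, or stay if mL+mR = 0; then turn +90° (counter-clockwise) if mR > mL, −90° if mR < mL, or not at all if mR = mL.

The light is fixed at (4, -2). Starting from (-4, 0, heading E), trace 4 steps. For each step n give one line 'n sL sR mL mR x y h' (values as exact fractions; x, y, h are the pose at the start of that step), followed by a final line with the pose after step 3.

0 160/41 32/5 16/5 512/205 -4 0 E
1 80/13 80/41 40/41 -2240/533 -3 0 S
2 160/101 32/25 16/25 -768/2525 -3 1 W
3 20/17 20/9 10/9 160/153 -4 1 N
final -4 2 E

n=0: pose=(-4,0,E); sL=160/41, sR=32/5; mL=16/5, mR=512/205; mL+mR=1168/205 → advance +1; mR−mL=-144/205 → turn -1·90°
n=1: pose=(-3,0,S); sL=80/13, sR=80/41; mL=40/41, mR=-2240/533; mL+mR=-1720/533 → advance -1; mR−mL=-2760/533 → turn -1·90°
n=2: pose=(-3,1,W); sL=160/101, sR=32/25; mL=16/25, mR=-768/2525; mL+mR=848/2525 → advance +1; mR−mL=-2384/2525 → turn -1·90°
n=3: pose=(-4,1,N); sL=20/17, sR=20/9; mL=10/9, mR=160/153; mL+mR=110/51 → advance +1; mR−mL=-10/153 → turn -1·90°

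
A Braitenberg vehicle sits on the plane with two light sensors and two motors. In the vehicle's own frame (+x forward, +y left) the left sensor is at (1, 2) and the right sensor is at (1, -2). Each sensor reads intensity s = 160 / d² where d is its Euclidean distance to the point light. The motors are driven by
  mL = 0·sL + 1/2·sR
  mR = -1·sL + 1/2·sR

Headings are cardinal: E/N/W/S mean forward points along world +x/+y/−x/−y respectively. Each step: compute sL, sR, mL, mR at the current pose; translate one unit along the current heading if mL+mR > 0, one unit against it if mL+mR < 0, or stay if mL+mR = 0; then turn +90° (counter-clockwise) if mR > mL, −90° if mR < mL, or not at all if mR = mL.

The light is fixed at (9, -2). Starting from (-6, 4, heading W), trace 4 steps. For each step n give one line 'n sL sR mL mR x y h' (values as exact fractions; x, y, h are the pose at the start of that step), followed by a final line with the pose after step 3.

n=0: pose=(-6,4,W); sL=10/17, sR=1/2; mL=1/4, mR=-23/68; mL+mR=-3/34 → advance -1; mR−mL=-10/17 → turn -1·90°
n=1: pose=(-5,4,N); sL=32/61, sR=160/193; mL=80/193, mR=-1296/11773; mL+mR=3584/11773 → advance +1; mR−mL=-32/61 → turn -1·90°
n=2: pose=(-5,5,E); sL=16/25, sR=80/97; mL=40/97, mR=-552/2425; mL+mR=448/2425 → advance +1; mR−mL=-16/25 → turn -1·90°
n=3: pose=(-4,5,S); sL=160/157, sR=160/261; mL=80/261, mR=-29200/40977; mL+mR=-16640/40977 → advance -1; mR−mL=-160/157 → turn -1·90°

0 10/17 1/2 1/4 -23/68 -6 4 W
1 32/61 160/193 80/193 -1296/11773 -5 4 N
2 16/25 80/97 40/97 -552/2425 -5 5 E
3 160/157 160/261 80/261 -29200/40977 -4 5 S
final -4 6 W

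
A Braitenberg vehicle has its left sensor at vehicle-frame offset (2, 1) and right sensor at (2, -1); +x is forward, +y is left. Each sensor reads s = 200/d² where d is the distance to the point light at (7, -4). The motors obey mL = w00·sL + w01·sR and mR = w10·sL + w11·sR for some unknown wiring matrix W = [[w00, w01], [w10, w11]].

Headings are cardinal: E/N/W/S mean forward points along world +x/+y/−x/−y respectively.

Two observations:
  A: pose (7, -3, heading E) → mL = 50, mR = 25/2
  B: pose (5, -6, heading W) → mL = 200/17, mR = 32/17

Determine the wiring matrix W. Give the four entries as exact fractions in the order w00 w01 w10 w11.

obs A: pose=(7,-3,E) → sL=25, sR=50, mL=50, mR=25/2
obs B: pose=(5,-6,W) → sL=8, sR=200/17, mL=200/17, mR=32/17
sensor matrix S = [[25, 50], [8, 200/17]]; det S = -1800/17
solve [mL_A; mL_B] = S·[w00; w01] and [mR_A; mR_B] = S·[w10; w11]:
  w00 = 0, w01 = 1, w10 = -1/2, w11 = 1/2

0 1 -1/2 1/2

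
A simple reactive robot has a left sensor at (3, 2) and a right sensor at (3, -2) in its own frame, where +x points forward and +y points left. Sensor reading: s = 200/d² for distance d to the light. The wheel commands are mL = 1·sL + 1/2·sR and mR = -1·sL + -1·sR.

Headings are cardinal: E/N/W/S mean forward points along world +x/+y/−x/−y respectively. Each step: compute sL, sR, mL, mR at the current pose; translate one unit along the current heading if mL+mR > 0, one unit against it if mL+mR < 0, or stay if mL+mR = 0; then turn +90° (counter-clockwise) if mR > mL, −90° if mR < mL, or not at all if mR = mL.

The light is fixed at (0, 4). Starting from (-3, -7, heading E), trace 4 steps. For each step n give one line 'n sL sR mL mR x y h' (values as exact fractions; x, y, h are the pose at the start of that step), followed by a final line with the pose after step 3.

n=0: pose=(-3,-7,E); sL=200/81, sR=200/169; mL=41900/13689, mR=-50000/13689; mL+mR=-100/169 → advance -1; mR−mL=-91900/13689 → turn -1·90°
n=1: pose=(-4,-7,S); sL=1, sR=25/29; mL=83/58, mR=-54/29; mL+mR=-25/58 → advance -1; mR−mL=-191/58 → turn -1·90°
n=2: pose=(-4,-6,W); sL=200/193, sR=200/113; mL=41900/21809, mR=-61200/21809; mL+mR=-100/113 → advance -1; mR−mL=-103100/21809 → turn -1·90°
n=3: pose=(-3,-6,N); sL=100/37, sR=4; mL=174/37, mR=-248/37; mL+mR=-2 → advance -1; mR−mL=-422/37 → turn -1·90°

0 200/81 200/169 41900/13689 -50000/13689 -3 -7 E
1 1 25/29 83/58 -54/29 -4 -7 S
2 200/193 200/113 41900/21809 -61200/21809 -4 -6 W
3 100/37 4 174/37 -248/37 -3 -6 N
final -3 -7 E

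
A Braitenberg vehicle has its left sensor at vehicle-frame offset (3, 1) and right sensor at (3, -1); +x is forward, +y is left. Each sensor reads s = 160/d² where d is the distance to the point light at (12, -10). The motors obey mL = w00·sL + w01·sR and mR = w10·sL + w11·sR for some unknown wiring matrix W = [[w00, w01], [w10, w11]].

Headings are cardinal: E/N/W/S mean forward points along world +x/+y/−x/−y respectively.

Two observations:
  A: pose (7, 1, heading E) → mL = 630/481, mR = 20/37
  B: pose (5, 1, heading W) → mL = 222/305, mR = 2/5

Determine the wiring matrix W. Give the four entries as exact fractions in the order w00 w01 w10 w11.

obs A: pose=(7,1,E) → sL=40/37, sR=20/13, mL=630/481, mR=20/37
obs B: pose=(5,1,W) → sL=4/5, sR=40/61, mL=222/305, mR=2/5
sensor matrix S = [[40/37, 20/13], [4/5, 40/61]]; det S = -15312/29341
solve [mL_A; mL_B] = S·[w00; w01] and [mR_A; mR_B] = S·[w10; w11]:
  w00 = 1/2, w01 = 1/2, w10 = 1/2, w11 = 0

1/2 1/2 1/2 0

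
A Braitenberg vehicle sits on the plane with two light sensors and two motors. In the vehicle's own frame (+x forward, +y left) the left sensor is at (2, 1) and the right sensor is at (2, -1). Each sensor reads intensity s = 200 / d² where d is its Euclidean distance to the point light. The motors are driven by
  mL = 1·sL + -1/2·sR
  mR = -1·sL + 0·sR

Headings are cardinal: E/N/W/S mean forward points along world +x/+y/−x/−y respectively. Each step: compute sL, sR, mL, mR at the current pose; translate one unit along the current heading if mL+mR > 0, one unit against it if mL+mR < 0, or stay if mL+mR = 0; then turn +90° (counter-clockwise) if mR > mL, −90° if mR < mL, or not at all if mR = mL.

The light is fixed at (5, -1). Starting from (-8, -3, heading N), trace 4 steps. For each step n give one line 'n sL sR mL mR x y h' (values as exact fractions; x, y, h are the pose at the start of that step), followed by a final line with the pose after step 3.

0 50/49 25/18 575/1764 -50/49 -8 -3 N
1 8/5 200/137 596/685 -8/5 -8 -4 E
2 100/97 4/5 306/485 -100/97 -9 -4 S
3 40/53 200/257 4980/13621 -40/53 -9 -3 W
final -8 -3 N

n=0: pose=(-8,-3,N); sL=50/49, sR=25/18; mL=575/1764, mR=-50/49; mL+mR=-25/36 → advance -1; mR−mL=-2375/1764 → turn -1·90°
n=1: pose=(-8,-4,E); sL=8/5, sR=200/137; mL=596/685, mR=-8/5; mL+mR=-100/137 → advance -1; mR−mL=-1692/685 → turn -1·90°
n=2: pose=(-9,-4,S); sL=100/97, sR=4/5; mL=306/485, mR=-100/97; mL+mR=-2/5 → advance -1; mR−mL=-806/485 → turn -1·90°
n=3: pose=(-9,-3,W); sL=40/53, sR=200/257; mL=4980/13621, mR=-40/53; mL+mR=-100/257 → advance -1; mR−mL=-15260/13621 → turn -1·90°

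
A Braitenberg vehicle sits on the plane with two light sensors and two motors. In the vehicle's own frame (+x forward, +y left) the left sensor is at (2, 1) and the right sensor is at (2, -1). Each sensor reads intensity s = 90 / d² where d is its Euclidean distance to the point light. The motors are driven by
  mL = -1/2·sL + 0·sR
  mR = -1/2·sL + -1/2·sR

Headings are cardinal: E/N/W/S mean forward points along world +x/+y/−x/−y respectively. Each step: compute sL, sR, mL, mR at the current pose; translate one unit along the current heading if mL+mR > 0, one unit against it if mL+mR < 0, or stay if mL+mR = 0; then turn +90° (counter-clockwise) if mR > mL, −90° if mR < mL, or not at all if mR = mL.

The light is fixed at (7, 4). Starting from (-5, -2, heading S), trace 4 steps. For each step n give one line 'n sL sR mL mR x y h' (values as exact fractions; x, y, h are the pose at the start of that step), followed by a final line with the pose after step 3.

0 18/37 90/233 -9/37 -3762/8621 -5 -2 S
1 45/116 45/106 -45/232 -4995/12296 -5 -1 W
2 10/17 90/109 -5/17 -1310/1853 -4 -1 N
3 45/53 9/13 -45/106 -531/689 -4 -2 E
final -5 -2 S

n=0: pose=(-5,-2,S); sL=18/37, sR=90/233; mL=-9/37, mR=-3762/8621; mL+mR=-5859/8621 → advance -1; mR−mL=-45/233 → turn -1·90°
n=1: pose=(-5,-1,W); sL=45/116, sR=45/106; mL=-45/232, mR=-4995/12296; mL+mR=-1845/3074 → advance -1; mR−mL=-45/212 → turn -1·90°
n=2: pose=(-4,-1,N); sL=10/17, sR=90/109; mL=-5/17, mR=-1310/1853; mL+mR=-1855/1853 → advance -1; mR−mL=-45/109 → turn -1·90°
n=3: pose=(-4,-2,E); sL=45/53, sR=9/13; mL=-45/106, mR=-531/689; mL+mR=-1647/1378 → advance -1; mR−mL=-9/26 → turn -1·90°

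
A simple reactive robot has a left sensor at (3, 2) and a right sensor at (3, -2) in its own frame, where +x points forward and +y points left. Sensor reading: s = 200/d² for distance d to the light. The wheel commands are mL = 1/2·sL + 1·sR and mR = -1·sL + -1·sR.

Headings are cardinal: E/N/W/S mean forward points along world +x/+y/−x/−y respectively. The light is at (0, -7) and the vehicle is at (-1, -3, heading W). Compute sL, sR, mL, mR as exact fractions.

left sensor world pos  = (-4, -5); dL² = 20
right sensor world pos = (-4, -1); dR² = 52
sL = 200/20 = 10
sR = 200/52 = 50/13
mL = 1/2·sL + 1·sR = 115/13
mR = -1·sL + -1·sR = -180/13

10 50/13 115/13 -180/13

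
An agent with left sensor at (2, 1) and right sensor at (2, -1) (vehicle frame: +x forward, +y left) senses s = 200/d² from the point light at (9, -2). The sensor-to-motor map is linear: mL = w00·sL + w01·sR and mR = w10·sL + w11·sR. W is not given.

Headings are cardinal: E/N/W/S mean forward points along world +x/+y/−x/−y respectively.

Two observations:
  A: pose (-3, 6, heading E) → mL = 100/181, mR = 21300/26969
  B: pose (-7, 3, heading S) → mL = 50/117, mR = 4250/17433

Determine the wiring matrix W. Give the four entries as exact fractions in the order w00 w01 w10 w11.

1/2 0 -1/2 1

obs A: pose=(-3,6,E) → sL=200/181, sR=200/149, mL=100/181, mR=21300/26969
obs B: pose=(-7,3,S) → sL=100/117, sR=100/149, mL=50/117, mR=4250/17433
sensor matrix S = [[200/181, 200/149], [100/117, 100/149]]; det S = -1280000/3155373
solve [mL_A; mL_B] = S·[w00; w01] and [mR_A; mR_B] = S·[w10; w11]:
  w00 = 1/2, w01 = 0, w10 = -1/2, w11 = 1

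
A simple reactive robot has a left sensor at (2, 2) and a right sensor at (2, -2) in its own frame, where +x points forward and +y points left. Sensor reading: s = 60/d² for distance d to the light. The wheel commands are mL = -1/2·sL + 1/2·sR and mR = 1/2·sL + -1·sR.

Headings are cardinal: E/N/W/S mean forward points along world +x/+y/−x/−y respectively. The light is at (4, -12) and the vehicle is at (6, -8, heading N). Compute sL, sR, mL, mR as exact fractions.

left sensor world pos  = (4, -6); dL² = 36
right sensor world pos = (8, -6); dR² = 52
sL = 60/36 = 5/3
sR = 60/52 = 15/13
mL = -1/2·sL + 1/2·sR = -10/39
mR = 1/2·sL + -1·sR = -25/78

5/3 15/13 -10/39 -25/78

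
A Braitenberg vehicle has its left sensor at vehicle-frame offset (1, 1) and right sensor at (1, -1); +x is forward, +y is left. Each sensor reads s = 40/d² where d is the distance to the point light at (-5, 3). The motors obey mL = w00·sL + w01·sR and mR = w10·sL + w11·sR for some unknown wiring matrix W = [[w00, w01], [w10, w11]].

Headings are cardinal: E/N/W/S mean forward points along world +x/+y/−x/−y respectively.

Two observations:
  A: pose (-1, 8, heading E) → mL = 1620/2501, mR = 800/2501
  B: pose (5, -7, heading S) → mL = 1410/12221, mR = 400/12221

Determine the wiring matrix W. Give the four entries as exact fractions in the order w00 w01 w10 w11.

obs A: pose=(-1,8,E) → sL=40/61, sR=40/41, mL=1620/2501, mR=800/2501
obs B: pose=(5,-7,S) → sL=20/121, sR=20/101, mL=1410/12221, mR=400/12221
sensor matrix S = [[40/61, 40/41], [20/121, 20/101]]; det S = -960000/30564721
solve [mL_A; mL_B] = S·[w00; w01] and [mR_A; mR_B] = S·[w10; w11]:
  w00 = -1/2, w01 = 1, w10 = -1, w11 = 1

-1/2 1 -1 1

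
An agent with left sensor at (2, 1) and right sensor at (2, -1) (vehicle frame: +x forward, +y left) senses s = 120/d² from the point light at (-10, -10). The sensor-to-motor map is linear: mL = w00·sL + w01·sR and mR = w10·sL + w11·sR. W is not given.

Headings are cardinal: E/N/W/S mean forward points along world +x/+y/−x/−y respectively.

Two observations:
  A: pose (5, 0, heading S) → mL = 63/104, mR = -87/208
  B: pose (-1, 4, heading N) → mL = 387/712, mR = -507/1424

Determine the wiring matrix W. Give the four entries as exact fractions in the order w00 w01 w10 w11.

1 1/2 -1/2 -1/2

obs A: pose=(5,0,S) → sL=3/8, sR=6/13, mL=63/104, mR=-87/208
obs B: pose=(-1,4,N) → sL=3/8, sR=30/89, mL=387/712, mR=-507/1424
sensor matrix S = [[3/8, 6/13], [3/8, 30/89]]; det S = -54/1157
solve [mL_A; mL_B] = S·[w00; w01] and [mR_A; mR_B] = S·[w10; w11]:
  w00 = 1, w01 = 1/2, w10 = -1/2, w11 = -1/2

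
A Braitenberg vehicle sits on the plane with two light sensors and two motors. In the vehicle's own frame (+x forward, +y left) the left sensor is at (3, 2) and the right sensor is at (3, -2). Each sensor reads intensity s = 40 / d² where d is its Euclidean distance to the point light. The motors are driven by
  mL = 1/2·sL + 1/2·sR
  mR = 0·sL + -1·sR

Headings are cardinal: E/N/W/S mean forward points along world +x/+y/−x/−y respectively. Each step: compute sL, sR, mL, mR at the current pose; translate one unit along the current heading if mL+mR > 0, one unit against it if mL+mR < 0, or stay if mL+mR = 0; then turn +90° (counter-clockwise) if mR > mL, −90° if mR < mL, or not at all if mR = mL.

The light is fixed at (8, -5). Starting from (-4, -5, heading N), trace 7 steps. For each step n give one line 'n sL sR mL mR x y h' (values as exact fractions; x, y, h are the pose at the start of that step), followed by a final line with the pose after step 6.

n=0: pose=(-4,-5,N); sL=8/41, sR=40/109; mL=1256/4469, mR=-40/109; mL+mR=-384/4469 → advance -1; mR−mL=-2896/4469 → turn -1·90°
n=1: pose=(-4,-6,E); sL=20/41, sR=4/9; mL=172/369, mR=-4/9; mL+mR=8/369 → advance +1; mR−mL=-112/123 → turn -1·90°
n=2: pose=(-3,-6,S); sL=40/97, sR=8/37; mL=1128/3589, mR=-8/37; mL+mR=352/3589 → advance +1; mR−mL=-1904/3589 → turn -1·90°
n=3: pose=(-3,-7,W); sL=10/53, sR=10/49; mL=510/2597, mR=-10/49; mL+mR=-20/2597 → advance -1; mR−mL=-1040/2597 → turn -1·90°
n=4: pose=(-2,-7,N); sL=8/29, sR=8/13; mL=168/377, mR=-8/13; mL+mR=-64/377 → advance -1; mR−mL=-400/377 → turn -1·90°
n=5: pose=(-2,-8,E); sL=4/5, sR=20/37; mL=124/185, mR=-20/37; mL+mR=24/185 → advance +1; mR−mL=-224/185 → turn -1·90°
n=6: pose=(-1,-8,S); sL=8/17, sR=40/157; mL=968/2669, mR=-40/157; mL+mR=288/2669 → advance +1; mR−mL=-1648/2669 → turn -1·90°

0 8/41 40/109 1256/4469 -40/109 -4 -5 N
1 20/41 4/9 172/369 -4/9 -4 -6 E
2 40/97 8/37 1128/3589 -8/37 -3 -6 S
3 10/53 10/49 510/2597 -10/49 -3 -7 W
4 8/29 8/13 168/377 -8/13 -2 -7 N
5 4/5 20/37 124/185 -20/37 -2 -8 E
6 8/17 40/157 968/2669 -40/157 -1 -8 S
final -1 -9 W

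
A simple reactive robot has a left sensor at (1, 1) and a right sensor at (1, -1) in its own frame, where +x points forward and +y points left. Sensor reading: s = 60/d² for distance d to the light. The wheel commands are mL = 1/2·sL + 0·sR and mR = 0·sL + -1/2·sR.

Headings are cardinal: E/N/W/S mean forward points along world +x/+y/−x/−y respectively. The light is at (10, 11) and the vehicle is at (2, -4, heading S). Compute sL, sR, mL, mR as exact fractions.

left sensor world pos  = (3, -5); dL² = 305
right sensor world pos = (1, -5); dR² = 337
sL = 60/305 = 12/61
sR = 60/337 = 60/337
mL = 1/2·sL + 0·sR = 6/61
mR = 0·sL + -1/2·sR = -30/337

12/61 60/337 6/61 -30/337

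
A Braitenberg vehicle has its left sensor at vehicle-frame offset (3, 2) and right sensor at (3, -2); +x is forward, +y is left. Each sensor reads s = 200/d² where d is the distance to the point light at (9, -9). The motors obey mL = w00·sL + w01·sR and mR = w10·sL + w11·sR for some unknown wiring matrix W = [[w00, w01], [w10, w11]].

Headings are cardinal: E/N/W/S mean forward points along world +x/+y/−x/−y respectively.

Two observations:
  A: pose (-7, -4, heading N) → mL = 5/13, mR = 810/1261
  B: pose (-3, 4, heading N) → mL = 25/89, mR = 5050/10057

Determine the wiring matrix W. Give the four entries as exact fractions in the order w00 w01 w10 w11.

0 1/2 1/2 1/2

obs A: pose=(-7,-4,N) → sL=50/97, sR=10/13, mL=5/13, mR=810/1261
obs B: pose=(-3,4,N) → sL=50/113, sR=50/89, mL=25/89, mR=5050/10057
sensor matrix S = [[50/97, 10/13], [50/113, 50/89]]; det S = -644000/12681877
solve [mL_A; mL_B] = S·[w00; w01] and [mR_A; mR_B] = S·[w10; w11]:
  w00 = 0, w01 = 1/2, w10 = 1/2, w11 = 1/2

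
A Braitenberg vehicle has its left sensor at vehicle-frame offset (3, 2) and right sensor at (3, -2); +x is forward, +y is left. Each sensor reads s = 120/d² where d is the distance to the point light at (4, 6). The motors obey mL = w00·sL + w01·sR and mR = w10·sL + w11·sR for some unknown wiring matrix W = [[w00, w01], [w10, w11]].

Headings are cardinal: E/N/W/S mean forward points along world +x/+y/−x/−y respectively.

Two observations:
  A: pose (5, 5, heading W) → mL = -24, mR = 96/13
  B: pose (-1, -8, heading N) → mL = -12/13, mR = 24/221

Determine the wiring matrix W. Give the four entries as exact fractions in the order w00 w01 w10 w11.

0 -1 -1/2 1/2

obs A: pose=(5,5,W) → sL=120/13, sR=24, mL=-24, mR=96/13
obs B: pose=(-1,-8,N) → sL=12/17, sR=12/13, mL=-12/13, mR=24/221
sensor matrix S = [[120/13, 24], [12/17, 12/13]]; det S = -24192/2873
solve [mL_A; mL_B] = S·[w00; w01] and [mR_A; mR_B] = S·[w10; w11]:
  w00 = 0, w01 = -1, w10 = -1/2, w11 = 1/2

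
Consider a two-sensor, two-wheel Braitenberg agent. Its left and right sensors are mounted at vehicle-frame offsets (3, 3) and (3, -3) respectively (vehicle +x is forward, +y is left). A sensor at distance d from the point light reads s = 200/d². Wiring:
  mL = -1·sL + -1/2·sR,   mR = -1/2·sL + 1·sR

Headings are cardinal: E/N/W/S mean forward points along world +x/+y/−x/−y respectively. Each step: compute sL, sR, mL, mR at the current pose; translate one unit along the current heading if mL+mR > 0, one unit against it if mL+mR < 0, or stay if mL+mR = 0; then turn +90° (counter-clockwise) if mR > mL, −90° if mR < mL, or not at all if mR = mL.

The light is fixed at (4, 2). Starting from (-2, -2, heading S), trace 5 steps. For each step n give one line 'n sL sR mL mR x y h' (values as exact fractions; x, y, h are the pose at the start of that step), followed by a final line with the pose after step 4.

0 100/29 20/13 -1590/377 -70/377 -2 -2 S
1 200/9 40/9 -220/9 -20/3 -2 -1 E
2 2 25/2 -33/4 23/2 -3 -1 N
3 8/5 200/101 -1308/505 596/505 -3 0 W
4 100/17 100/53 -6150/901 -950/901 -2 0 S
final -2 1 E

n=0: pose=(-2,-2,S); sL=100/29, sR=20/13; mL=-1590/377, mR=-70/377; mL+mR=-1660/377 → advance -1; mR−mL=1520/377 → turn +1·90°
n=1: pose=(-2,-1,E); sL=200/9, sR=40/9; mL=-220/9, mR=-20/3; mL+mR=-280/9 → advance -1; mR−mL=160/9 → turn +1·90°
n=2: pose=(-3,-1,N); sL=2, sR=25/2; mL=-33/4, mR=23/2; mL+mR=13/4 → advance +1; mR−mL=79/4 → turn +1·90°
n=3: pose=(-3,0,W); sL=8/5, sR=200/101; mL=-1308/505, mR=596/505; mL+mR=-712/505 → advance -1; mR−mL=1904/505 → turn +1·90°
n=4: pose=(-2,0,S); sL=100/17, sR=100/53; mL=-6150/901, mR=-950/901; mL+mR=-7100/901 → advance -1; mR−mL=5200/901 → turn +1·90°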